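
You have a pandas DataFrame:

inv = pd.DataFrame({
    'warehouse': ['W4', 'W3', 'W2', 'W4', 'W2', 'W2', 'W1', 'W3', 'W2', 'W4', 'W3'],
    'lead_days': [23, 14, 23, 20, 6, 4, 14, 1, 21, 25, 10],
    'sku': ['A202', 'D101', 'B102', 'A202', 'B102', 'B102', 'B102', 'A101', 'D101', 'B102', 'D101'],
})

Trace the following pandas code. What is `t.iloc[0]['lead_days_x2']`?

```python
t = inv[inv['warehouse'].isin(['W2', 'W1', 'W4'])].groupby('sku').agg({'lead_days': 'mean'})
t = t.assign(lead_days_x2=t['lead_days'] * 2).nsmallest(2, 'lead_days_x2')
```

28.8

filter rows where warehouse in ['W2', 'W1', 'W4']:
  warehouse  lead_days   sku
0        W4         23  A202
2        W2         23  B102
3        W4         20  A202
4        W2          6  B102
5        W2          4  B102
6        W1         14  B102
8        W2         21  D101
9        W4         25  B102
group by sku, mean of lead_days:
      lead_days
sku            
A202       21.5
B102       14.4
D101       21.0
add column lead_days_x2 = t['lead_days'] * 2:
      lead_days  lead_days_x2
sku                          
A202       21.5          43.0
B102       14.4          28.8
D101       21.0          42.0
take 2 rows with smallest lead_days_x2:
      lead_days  lead_days_x2
sku                          
B102       14.4          28.8
D101       21.0          42.0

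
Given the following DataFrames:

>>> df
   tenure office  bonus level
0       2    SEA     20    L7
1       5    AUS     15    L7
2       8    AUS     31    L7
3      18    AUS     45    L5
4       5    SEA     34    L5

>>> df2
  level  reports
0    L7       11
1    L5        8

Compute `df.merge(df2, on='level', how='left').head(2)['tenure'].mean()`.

merge on 'level' (how='left') → 5 rows:
   tenure office  bonus level  reports
0       2    SEA     20    L7       11
1       5    AUS     15    L7       11
2       8    AUS     31    L7       11
3      18    AUS     45    L5        8
4       5    SEA     34    L5        8
take first 2 rows:
   tenure office  bonus level  reports
0       2    SEA     20    L7       11
1       5    AUS     15    L7       11

3.5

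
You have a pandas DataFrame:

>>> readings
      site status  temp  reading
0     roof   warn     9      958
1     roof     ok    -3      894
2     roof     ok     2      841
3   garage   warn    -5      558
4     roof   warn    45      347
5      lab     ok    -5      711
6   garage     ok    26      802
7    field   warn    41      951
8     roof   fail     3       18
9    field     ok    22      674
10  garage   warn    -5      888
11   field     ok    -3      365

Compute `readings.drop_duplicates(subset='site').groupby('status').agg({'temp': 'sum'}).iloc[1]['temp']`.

45

drop duplicate site (keep=first):
     site status  temp  reading
0    roof   warn     9      958
3  garage   warn    -5      558
5     lab     ok    -5      711
7   field   warn    41      951
group by status, sum of temp:
        temp
status      
ok        -5
warn      45
Hence 45.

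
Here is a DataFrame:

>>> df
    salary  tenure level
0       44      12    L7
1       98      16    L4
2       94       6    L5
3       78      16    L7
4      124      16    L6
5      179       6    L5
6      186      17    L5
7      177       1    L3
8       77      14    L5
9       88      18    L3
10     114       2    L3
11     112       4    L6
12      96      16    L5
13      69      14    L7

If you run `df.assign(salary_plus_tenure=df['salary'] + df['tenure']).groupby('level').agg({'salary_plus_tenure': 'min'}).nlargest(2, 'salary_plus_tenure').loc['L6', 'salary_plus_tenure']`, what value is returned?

add column salary_plus_tenure = df['salary'] + df['tenure']:
    salary  tenure level  salary_plus_tenure
0       44      12    L7                  56
1       98      16    L4                 114
2       94       6    L5                 100
3       78      16    L7                  94
4      124      16    L6                 140
5      179       6    L5                 185
6      186      17    L5                 203
7      177       1    L3                 178
8       77      14    L5                  91
9       88      18    L3                 106
10     114       2    L3                 116
11     112       4    L6                 116
12      96      16    L5                 112
13      69      14    L7                  83
group by level, min of salary_plus_tenure:
       salary_plus_tenure
level                    
L3                    106
L4                    114
L5                     91
L6                    116
L7                     56
take 2 rows with largest salary_plus_tenure:
       salary_plus_tenure
level                    
L6                    116
L4                    114

116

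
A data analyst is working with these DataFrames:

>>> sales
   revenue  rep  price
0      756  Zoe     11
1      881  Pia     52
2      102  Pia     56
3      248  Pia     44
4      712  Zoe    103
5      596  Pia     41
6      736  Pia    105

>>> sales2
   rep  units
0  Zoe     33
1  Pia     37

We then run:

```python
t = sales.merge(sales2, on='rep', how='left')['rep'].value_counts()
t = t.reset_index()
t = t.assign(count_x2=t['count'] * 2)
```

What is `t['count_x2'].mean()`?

7.0

merge on 'rep' (how='left') → 7 rows:
   revenue  rep  price  units
0      756  Zoe     11     33
1      881  Pia     52     37
2      102  Pia     56     37
3      248  Pia     44     37
4      712  Zoe    103     33
5      596  Pia     41     37
6      736  Pia    105     37
value_counts of rep:
rep
Pia    5
Zoe    2
Name: count, dtype: int64
reset_index():
   rep  count
0  Pia      5
1  Zoe      2
add column count_x2 = t['count'] * 2:
   rep  count  count_x2
0  Pia      5        10
1  Zoe      2         4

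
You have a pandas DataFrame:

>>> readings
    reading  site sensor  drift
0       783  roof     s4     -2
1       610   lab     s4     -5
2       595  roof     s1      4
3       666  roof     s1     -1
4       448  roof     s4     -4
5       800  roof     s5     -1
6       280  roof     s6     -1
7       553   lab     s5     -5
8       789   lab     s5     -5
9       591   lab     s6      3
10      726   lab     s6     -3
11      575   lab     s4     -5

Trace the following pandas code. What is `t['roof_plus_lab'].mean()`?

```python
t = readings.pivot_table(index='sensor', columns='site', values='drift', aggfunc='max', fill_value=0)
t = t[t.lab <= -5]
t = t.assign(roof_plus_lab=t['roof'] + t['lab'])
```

-6.5

pivot: rows=sensor, cols=site, max(drift):
site    lab  roof
sensor           
s1        0     4
s4       -5    -2
s5       -5    -1
s6        3    -1
filter rows where lab <= -5:
site    lab  roof
sensor           
s4       -5    -2
s5       -5    -1
add column roof_plus_lab = t['roof'] + t['lab']:
site    lab  roof  roof_plus_lab
sensor                          
s4       -5    -2             -7
s5       -5    -1             -6
Taking the mean of column 'roof_plus_lab' gives -6.5.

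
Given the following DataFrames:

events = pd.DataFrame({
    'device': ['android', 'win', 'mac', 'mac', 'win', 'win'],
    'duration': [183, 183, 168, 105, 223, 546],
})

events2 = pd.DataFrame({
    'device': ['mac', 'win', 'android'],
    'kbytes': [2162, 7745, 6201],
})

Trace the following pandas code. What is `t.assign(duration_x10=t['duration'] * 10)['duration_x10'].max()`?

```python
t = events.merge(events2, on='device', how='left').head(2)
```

1830

merge on 'device' (how='left') → 6 rows:
    device  duration  kbytes
0  android       183    6201
1      win       183    7745
2      mac       168    2162
3      mac       105    2162
4      win       223    7745
5      win       546    7745
take first 2 rows:
    device  duration  kbytes
0  android       183    6201
1      win       183    7745
add column duration_x10 = t['duration'] * 10:
    device  duration  kbytes  duration_x10
0  android       183    6201          1830
1      win       183    7745          1830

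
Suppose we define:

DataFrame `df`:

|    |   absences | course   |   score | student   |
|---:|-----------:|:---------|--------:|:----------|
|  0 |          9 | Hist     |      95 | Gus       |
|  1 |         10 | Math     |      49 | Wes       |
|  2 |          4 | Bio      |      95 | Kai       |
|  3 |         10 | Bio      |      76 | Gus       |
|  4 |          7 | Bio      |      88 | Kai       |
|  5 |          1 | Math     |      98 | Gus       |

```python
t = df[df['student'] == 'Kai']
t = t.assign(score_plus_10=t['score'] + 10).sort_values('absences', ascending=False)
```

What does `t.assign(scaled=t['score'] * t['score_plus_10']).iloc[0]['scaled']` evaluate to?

8624

filter rows where student == 'Kai':
   absences course  score student
2         4    Bio     95     Kai
4         7    Bio     88     Kai
add column score_plus_10 = t['score'] + 10:
   absences course  score student  score_plus_10
2         4    Bio     95     Kai            105
4         7    Bio     88     Kai             98
sort by absences descending:
   absences course  score student  score_plus_10
4         7    Bio     88     Kai             98
2         4    Bio     95     Kai            105
add column scaled = t['score'] * t['score_plus_10']:
   absences course  score student  score_plus_10  scaled
4         7    Bio     88     Kai             98    8624
2         4    Bio     95     Kai            105    9975
value at position 0, column 'scaled' → 8624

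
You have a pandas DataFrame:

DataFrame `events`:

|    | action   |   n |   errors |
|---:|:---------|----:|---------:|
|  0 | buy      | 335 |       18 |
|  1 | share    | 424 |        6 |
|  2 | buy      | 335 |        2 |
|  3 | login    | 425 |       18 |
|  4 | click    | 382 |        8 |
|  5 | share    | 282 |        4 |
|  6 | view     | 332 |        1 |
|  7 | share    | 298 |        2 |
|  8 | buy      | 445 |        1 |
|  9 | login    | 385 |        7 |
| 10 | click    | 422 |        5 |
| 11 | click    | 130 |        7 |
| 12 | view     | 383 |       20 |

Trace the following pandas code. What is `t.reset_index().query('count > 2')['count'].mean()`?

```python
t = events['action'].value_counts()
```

3.0

value_counts of action:
action
buy      3
share    3
click    3
login    2
view     2
Name: count, dtype: int64
reset_index():
  action  count
0    buy      3
1  share      3
2  click      3
3  login      2
4   view      2
filter rows where count > 2:
  action  count
0    buy      3
1  share      3
2  click      3
Finally, mean of column 'count' = 3.0.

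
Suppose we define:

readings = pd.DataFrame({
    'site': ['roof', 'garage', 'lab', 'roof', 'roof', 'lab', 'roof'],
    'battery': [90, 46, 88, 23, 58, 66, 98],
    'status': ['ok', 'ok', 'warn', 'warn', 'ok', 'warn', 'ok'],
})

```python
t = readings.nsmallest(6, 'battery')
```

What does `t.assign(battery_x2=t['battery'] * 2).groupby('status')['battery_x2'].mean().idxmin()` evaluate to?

take 6 rows with smallest battery:
     site  battery status
3    roof       23   warn
1  garage       46     ok
4    roof       58     ok
5     lab       66   warn
2     lab       88   warn
0    roof       90     ok
add column battery_x2 = t['battery'] * 2:
     site  battery status  battery_x2
3    roof       23   warn          46
1  garage       46     ok          92
4    roof       58     ok         116
5     lab       66   warn         132
2     lab       88   warn         176
0    roof       90     ok         180
group by status, mean of battery_x2:
status
ok      129.333333
warn    118.000000
Name: battery_x2, dtype: float64
Reading off the label with the smallest value, we get warn.

warn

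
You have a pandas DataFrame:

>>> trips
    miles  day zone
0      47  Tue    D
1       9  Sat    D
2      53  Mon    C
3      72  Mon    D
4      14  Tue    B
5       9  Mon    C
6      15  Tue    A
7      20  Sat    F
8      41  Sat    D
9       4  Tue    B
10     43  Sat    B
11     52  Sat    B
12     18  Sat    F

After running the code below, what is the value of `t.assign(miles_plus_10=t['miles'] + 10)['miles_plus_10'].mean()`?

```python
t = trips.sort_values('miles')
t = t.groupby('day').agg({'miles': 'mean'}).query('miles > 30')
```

47.5833333333

sort by miles:
    miles  day zone
9       4  Tue    B
1       9  Sat    D
5       9  Mon    C
4      14  Tue    B
6      15  Tue    A
12     18  Sat    F
7      20  Sat    F
8      41  Sat    D
10     43  Sat    B
0      47  Tue    D
11     52  Sat    B
2      53  Mon    C
3      72  Mon    D
group by day, mean of miles:
         miles
day           
Mon  44.666667
Sat  30.500000
Tue  20.000000
filter rows where miles > 30:
         miles
day           
Mon  44.666667
Sat  30.500000
add column miles_plus_10 = t['miles'] + 10:
         miles  miles_plus_10
day                          
Mon  44.666667      54.666667
Sat  30.500000      40.500000
Taking the mean of column 'miles_plus_10' gives 47.5833333333.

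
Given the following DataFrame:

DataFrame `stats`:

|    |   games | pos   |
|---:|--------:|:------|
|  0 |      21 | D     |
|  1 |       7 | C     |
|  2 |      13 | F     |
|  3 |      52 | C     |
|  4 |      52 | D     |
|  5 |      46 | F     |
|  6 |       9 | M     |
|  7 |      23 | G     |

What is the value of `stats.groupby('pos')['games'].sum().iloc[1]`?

group by pos, sum of games:
pos
C    59
D    73
F    59
G    23
M     9
Name: games, dtype: int64
So iloc[1] = 73.

73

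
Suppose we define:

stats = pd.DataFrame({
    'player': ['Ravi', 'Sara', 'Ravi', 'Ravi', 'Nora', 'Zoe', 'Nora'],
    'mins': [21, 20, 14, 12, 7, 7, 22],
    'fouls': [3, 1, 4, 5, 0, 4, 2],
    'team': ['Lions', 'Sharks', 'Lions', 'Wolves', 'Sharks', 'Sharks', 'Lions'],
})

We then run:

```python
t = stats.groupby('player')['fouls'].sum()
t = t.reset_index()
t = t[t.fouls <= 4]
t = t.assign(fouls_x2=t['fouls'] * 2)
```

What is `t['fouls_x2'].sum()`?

group by player, sum of fouls:
player
Nora     2
Ravi    12
Sara     1
Zoe      4
Name: fouls, dtype: int64
reset_index():
  player  fouls
0   Nora      2
1   Ravi     12
2   Sara      1
3    Zoe      4
filter rows where fouls <= 4:
  player  fouls
0   Nora      2
2   Sara      1
3    Zoe      4
add column fouls_x2 = t['fouls'] * 2:
  player  fouls  fouls_x2
0   Nora      2         4
2   Sara      1         2
3    Zoe      4         8
sum of column 'fouls_x2' → 14

14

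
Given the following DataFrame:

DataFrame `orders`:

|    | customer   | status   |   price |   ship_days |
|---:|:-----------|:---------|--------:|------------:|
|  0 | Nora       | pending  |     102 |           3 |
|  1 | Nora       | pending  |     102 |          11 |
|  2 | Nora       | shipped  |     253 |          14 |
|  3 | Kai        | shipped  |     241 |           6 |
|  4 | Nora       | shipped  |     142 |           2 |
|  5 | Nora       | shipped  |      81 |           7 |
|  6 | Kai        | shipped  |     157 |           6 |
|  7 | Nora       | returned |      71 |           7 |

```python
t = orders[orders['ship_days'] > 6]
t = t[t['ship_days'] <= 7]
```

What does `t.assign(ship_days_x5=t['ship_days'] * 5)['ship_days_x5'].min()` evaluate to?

filter rows where ship_days > 6:
  customer    status  price  ship_days
1     Nora   pending    102         11
2     Nora   shipped    253         14
5     Nora   shipped     81          7
7     Nora  returned     71          7
filter rows where ship_days <= 7:
  customer    status  price  ship_days
5     Nora   shipped     81          7
7     Nora  returned     71          7
add column ship_days_x5 = t['ship_days'] * 5:
  customer    status  price  ship_days  ship_days_x5
5     Nora   shipped     81          7            35
7     Nora  returned     71          7            35
Hence 35.

35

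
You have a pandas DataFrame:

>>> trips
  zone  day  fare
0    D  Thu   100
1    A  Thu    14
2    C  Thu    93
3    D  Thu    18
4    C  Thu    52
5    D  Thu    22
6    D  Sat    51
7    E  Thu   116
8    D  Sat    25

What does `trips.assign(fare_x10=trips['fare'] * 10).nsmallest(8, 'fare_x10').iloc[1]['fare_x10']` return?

add column fare_x10 = trips['fare'] * 10:
  zone  day  fare  fare_x10
0    D  Thu   100      1000
1    A  Thu    14       140
2    C  Thu    93       930
3    D  Thu    18       180
4    C  Thu    52       520
5    D  Thu    22       220
6    D  Sat    51       510
7    E  Thu   116      1160
8    D  Sat    25       250
take 8 rows with smallest fare_x10:
  zone  day  fare  fare_x10
1    A  Thu    14       140
3    D  Thu    18       180
5    D  Thu    22       220
8    D  Sat    25       250
6    D  Sat    51       510
4    C  Thu    52       520
2    C  Thu    93       930
0    D  Thu   100      1000
Then the value at position 1, column 'fare_x10': 180

180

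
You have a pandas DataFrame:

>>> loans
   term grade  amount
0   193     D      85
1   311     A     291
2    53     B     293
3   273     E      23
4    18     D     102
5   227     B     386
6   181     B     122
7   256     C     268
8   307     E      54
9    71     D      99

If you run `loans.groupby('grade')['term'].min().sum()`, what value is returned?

911

group by grade, min of term:
grade
A    311
B     53
C    256
D     18
E    273
Name: term, dtype: int64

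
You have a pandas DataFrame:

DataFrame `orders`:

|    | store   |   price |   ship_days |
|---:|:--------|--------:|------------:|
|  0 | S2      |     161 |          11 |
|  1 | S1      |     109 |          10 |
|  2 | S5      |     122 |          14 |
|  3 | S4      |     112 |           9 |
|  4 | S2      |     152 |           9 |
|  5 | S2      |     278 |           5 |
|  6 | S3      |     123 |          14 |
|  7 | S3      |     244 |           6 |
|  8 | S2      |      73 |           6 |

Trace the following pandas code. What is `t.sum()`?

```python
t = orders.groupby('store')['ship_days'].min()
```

group by store, min of ship_days:
store
S1    10
S2     5
S3     6
S4     9
S5    14
Name: ship_days, dtype: int64

44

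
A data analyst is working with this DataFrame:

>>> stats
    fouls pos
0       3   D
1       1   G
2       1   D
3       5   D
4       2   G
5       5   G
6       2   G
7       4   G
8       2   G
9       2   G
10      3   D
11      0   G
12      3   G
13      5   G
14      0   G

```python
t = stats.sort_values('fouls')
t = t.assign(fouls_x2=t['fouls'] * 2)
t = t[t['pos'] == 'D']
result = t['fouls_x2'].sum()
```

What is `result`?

24

sort by fouls:
    fouls pos
11      0   G
14      0   G
1       1   G
2       1   D
4       2   G
6       2   G
8       2   G
9       2   G
0       3   D
10      3   D
12      3   G
7       4   G
3       5   D
5       5   G
13      5   G
add column fouls_x2 = t['fouls'] * 2:
    fouls pos  fouls_x2
11      0   G         0
14      0   G         0
1       1   G         2
2       1   D         2
4       2   G         4
6       2   G         4
8       2   G         4
9       2   G         4
0       3   D         6
10      3   D         6
12      3   G         6
7       4   G         8
3       5   D        10
5       5   G        10
13      5   G        10
filter rows where pos == 'D':
    fouls pos  fouls_x2
2       1   D         2
0       3   D         6
10      3   D         6
3       5   D        10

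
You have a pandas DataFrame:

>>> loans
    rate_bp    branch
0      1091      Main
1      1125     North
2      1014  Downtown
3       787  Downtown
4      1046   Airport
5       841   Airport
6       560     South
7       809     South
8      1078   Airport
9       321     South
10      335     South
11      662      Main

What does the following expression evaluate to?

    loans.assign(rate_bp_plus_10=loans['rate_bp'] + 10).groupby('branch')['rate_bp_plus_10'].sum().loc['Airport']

2995

add column rate_bp_plus_10 = loans['rate_bp'] + 10:
    rate_bp    branch  rate_bp_plus_10
0      1091      Main             1101
1      1125     North             1135
2      1014  Downtown             1024
3       787  Downtown              797
4      1046   Airport             1056
5       841   Airport              851
6       560     South              570
7       809     South              819
8      1078   Airport             1088
9       321     South              331
10      335     South              345
11      662      Main              672
group by branch, sum of rate_bp_plus_10:
branch
Airport     2995
Downtown    1821
Main        1773
North       1135
South       2065
Name: rate_bp_plus_10, dtype: int64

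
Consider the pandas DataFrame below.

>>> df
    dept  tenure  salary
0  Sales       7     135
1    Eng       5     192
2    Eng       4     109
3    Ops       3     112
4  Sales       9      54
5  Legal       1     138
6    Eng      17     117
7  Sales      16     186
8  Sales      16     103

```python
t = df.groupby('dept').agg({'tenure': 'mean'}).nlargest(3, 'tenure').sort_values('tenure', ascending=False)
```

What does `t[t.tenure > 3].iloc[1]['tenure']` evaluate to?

group by dept, mean of tenure:
          tenure
dept            
Eng     8.666667
Legal   1.000000
Ops     3.000000
Sales  12.000000
take 3 rows with largest tenure:
          tenure
dept            
Sales  12.000000
Eng     8.666667
Ops     3.000000
sort by tenure descending:
          tenure
dept            
Sales  12.000000
Eng     8.666667
Ops     3.000000
filter rows where tenure > 3:
          tenure
dept            
Sales  12.000000
Eng     8.666667

8.66666666667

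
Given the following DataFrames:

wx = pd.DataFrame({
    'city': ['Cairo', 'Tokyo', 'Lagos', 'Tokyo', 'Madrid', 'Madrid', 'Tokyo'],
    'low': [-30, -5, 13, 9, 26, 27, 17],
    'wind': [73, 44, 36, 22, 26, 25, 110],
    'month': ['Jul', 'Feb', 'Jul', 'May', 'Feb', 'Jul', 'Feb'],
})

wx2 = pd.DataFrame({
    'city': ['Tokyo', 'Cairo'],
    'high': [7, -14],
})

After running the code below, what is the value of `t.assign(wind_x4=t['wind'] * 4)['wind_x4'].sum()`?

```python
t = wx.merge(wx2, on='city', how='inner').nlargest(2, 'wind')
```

merge on 'city' (how='inner') → 4 rows:
    city  low  wind month  high
0  Cairo  -30    73   Jul   -14
1  Tokyo   -5    44   Feb     7
2  Tokyo    9    22   May     7
3  Tokyo   17   110   Feb     7
take 2 rows with largest wind:
    city  low  wind month  high
3  Tokyo   17   110   Feb     7
0  Cairo  -30    73   Jul   -14
add column wind_x4 = t['wind'] * 4:
    city  low  wind month  high  wind_x4
3  Tokyo   17   110   Feb     7      440
0  Cairo  -30    73   Jul   -14      292
sum of column 'wind_x4' → 732

732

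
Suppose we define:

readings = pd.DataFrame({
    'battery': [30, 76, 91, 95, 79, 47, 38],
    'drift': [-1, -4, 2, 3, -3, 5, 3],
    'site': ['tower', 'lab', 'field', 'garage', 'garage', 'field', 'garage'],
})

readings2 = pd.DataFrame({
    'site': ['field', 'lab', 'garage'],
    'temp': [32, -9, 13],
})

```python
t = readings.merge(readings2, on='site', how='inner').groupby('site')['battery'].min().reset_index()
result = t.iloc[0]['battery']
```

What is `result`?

47

merge on 'site' (how='inner') → 6 rows:
   battery  drift    site  temp
0       76     -4     lab    -9
1       91      2   field    32
2       95      3  garage    13
3       79     -3  garage    13
4       47      5   field    32
5       38      3  garage    13
group by site, min of battery:
site
field     47
garage    38
lab       76
Name: battery, dtype: int64
reset_index():
     site  battery
0   field       47
1  garage       38
2     lab       76
Reading off the value at position 0, column 'battery', we get 47.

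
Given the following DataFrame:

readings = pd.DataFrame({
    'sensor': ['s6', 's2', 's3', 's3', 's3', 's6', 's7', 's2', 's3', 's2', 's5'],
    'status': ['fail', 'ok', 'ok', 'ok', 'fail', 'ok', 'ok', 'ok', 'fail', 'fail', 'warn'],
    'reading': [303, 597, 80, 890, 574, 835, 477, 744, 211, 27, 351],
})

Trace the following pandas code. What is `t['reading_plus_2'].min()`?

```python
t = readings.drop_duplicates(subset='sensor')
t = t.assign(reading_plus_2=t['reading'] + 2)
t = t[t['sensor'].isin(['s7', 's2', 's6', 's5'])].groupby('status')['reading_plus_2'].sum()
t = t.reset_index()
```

305

drop duplicate sensor (keep=first):
   sensor status  reading
0      s6   fail      303
1      s2     ok      597
2      s3     ok       80
6      s7     ok      477
10     s5   warn      351
add column reading_plus_2 = t['reading'] + 2:
   sensor status  reading  reading_plus_2
0      s6   fail      303             305
1      s2     ok      597             599
2      s3     ok       80              82
6      s7     ok      477             479
10     s5   warn      351             353
filter rows where sensor in ['s7', 's2', 's6', 's5']:
   sensor status  reading  reading_plus_2
0      s6   fail      303             305
1      s2     ok      597             599
6      s7     ok      477             479
10     s5   warn      351             353
group by status, sum of reading_plus_2:
status
fail     305
ok      1078
warn     353
Name: reading_plus_2, dtype: int64
reset_index():
  status  reading_plus_2
0   fail             305
1     ok            1078
2   warn             353
Taking the min of column 'reading_plus_2' gives 305.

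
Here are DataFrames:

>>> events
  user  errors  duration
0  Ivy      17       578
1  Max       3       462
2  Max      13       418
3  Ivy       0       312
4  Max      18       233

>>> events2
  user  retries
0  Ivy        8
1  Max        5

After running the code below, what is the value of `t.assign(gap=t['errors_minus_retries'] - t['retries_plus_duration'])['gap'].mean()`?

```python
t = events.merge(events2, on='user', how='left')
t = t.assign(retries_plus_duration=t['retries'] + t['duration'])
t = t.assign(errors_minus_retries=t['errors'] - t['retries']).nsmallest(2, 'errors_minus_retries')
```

-398.5

merge on 'user' (how='left') → 5 rows:
  user  errors  duration  retries
0  Ivy      17       578        8
1  Max       3       462        5
2  Max      13       418        5
3  Ivy       0       312        8
4  Max      18       233        5
add column retries_plus_duration = t['retries'] + t['duration']:
  user  errors  duration  retries  retries_plus_duration
0  Ivy      17       578        8                    586
1  Max       3       462        5                    467
2  Max      13       418        5                    423
3  Ivy       0       312        8                    320
4  Max      18       233        5                    238
add column errors_minus_retries = t['errors'] - t['retries']:
  user  errors  duration  retries  retries_plus_duration  errors_minus_retries
0  Ivy      17       578        8                    586                     9
1  Max       3       462        5                    467                    -2
2  Max      13       418        5                    423                     8
3  Ivy       0       312        8                    320                    -8
4  Max      18       233        5                    238                    13
take 2 rows with smallest errors_minus_retries:
  user  errors  duration  retries  retries_plus_duration  errors_minus_retries
3  Ivy       0       312        8                    320                    -8
1  Max       3       462        5                    467                    -2
add column gap = t['errors_minus_retries'] - t['retries_plus_duration']:
  user  errors  duration  retries  retries_plus_duration  errors_minus_retries  gap
3  Ivy       0       312        8                    320                    -8 -328
1  Max       3       462        5                    467                    -2 -469
The mean of column 'gap' is -398.5.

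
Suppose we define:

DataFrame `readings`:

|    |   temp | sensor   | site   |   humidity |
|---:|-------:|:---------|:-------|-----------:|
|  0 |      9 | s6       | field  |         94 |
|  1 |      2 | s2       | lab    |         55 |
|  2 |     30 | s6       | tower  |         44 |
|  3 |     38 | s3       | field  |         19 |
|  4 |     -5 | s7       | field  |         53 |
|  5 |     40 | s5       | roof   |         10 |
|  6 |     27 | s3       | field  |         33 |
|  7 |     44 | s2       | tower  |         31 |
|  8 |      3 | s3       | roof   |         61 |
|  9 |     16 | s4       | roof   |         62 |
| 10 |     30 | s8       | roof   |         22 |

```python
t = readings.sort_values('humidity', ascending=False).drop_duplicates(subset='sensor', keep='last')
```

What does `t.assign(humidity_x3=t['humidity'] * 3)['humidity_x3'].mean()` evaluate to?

103.285714286

sort by humidity descending:
    temp sensor   site  humidity
0      9     s6  field        94
9     16     s4   roof        62
8      3     s3   roof        61
1      2     s2    lab        55
4     -5     s7  field        53
2     30     s6  tower        44
6     27     s3  field        33
7     44     s2  tower        31
10    30     s8   roof        22
3     38     s3  field        19
5     40     s5   roof        10
drop duplicate sensor (keep=last):
    temp sensor   site  humidity
9     16     s4   roof        62
4     -5     s7  field        53
2     30     s6  tower        44
7     44     s2  tower        31
10    30     s8   roof        22
3     38     s3  field        19
5     40     s5   roof        10
add column humidity_x3 = t['humidity'] * 3:
    temp sensor   site  humidity  humidity_x3
9     16     s4   roof        62          186
4     -5     s7  field        53          159
2     30     s6  tower        44          132
7     44     s2  tower        31           93
10    30     s8   roof        22           66
3     38     s3  field        19           57
5     40     s5   roof        10           30
So mean() = 103.285714286.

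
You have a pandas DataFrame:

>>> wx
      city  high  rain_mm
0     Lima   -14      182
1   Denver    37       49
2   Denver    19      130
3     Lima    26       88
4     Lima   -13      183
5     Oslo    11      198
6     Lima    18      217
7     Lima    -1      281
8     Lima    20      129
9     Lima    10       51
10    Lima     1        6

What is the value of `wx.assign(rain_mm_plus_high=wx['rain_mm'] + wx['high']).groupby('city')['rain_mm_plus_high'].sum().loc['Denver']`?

235

add column rain_mm_plus_high = wx['rain_mm'] + wx['high']:
      city  high  rain_mm  rain_mm_plus_high
0     Lima   -14      182                168
1   Denver    37       49                 86
2   Denver    19      130                149
3     Lima    26       88                114
4     Lima   -13      183                170
5     Oslo    11      198                209
6     Lima    18      217                235
7     Lima    -1      281                280
8     Lima    20      129                149
9     Lima    10       51                 61
10    Lima     1        6                  7
group by city, sum of rain_mm_plus_high:
city
Denver     235
Lima      1184
Oslo       209
Name: rain_mm_plus_high, dtype: int64
Hence 235.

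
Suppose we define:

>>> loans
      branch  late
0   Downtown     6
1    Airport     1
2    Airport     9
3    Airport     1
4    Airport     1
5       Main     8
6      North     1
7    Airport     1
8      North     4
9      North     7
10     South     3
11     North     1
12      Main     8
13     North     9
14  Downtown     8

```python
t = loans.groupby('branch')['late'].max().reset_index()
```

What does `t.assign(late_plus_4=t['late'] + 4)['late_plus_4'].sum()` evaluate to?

group by branch, max of late:
branch
Airport     9
Downtown    8
Main        8
North       9
South       3
Name: late, dtype: int64
reset_index():
     branch  late
0   Airport     9
1  Downtown     8
2      Main     8
3     North     9
4     South     3
add column late_plus_4 = t['late'] + 4:
     branch  late  late_plus_4
0   Airport     9           13
1  Downtown     8           12
2      Main     8           12
3     North     9           13
4     South     3            7
Hence 57.

57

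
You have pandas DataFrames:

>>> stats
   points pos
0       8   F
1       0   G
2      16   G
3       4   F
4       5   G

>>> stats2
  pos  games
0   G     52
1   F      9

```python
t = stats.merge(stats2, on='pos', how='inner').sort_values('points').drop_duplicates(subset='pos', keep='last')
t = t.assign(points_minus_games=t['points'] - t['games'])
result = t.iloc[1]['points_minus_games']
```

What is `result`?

-36

merge on 'pos' (how='inner') → 5 rows:
   points pos  games
0       8   F      9
1       0   G     52
2      16   G     52
3       4   F      9
4       5   G     52
sort by points:
   points pos  games
1       0   G     52
3       4   F      9
4       5   G     52
0       8   F      9
2      16   G     52
drop duplicate pos (keep=last):
   points pos  games
0       8   F      9
2      16   G     52
add column points_minus_games = t['points'] - t['games']:
   points pos  games  points_minus_games
0       8   F      9                  -1
2      16   G     52                 -36
So iloc[1]['points_minus_games'] = -36.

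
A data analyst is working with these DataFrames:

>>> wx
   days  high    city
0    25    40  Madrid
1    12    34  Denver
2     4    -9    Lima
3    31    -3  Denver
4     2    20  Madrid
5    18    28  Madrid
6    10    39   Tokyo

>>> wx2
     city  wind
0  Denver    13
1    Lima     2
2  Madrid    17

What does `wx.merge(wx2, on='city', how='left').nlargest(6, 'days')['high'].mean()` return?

21.5

merge on 'city' (how='left') → 7 rows:
   days  high    city  wind
0    25    40  Madrid  17.0
1    12    34  Denver  13.0
2     4    -9    Lima   2.0
3    31    -3  Denver  13.0
4     2    20  Madrid  17.0
5    18    28  Madrid  17.0
6    10    39   Tokyo   NaN
take 6 rows with largest days:
   days  high    city  wind
3    31    -3  Denver  13.0
0    25    40  Madrid  17.0
5    18    28  Madrid  17.0
1    12    34  Denver  13.0
6    10    39   Tokyo   NaN
2     4    -9    Lima   2.0
Reading off the mean of column 'high', we get 21.5.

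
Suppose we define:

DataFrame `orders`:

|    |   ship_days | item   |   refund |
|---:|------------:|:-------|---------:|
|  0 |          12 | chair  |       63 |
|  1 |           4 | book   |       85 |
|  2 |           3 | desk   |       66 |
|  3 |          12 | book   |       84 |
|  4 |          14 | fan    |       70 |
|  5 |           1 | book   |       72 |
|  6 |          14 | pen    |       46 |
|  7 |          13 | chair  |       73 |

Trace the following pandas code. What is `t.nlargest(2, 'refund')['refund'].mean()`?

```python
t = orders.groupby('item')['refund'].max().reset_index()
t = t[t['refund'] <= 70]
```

68.0

group by item, max of refund:
item
book     85
chair    73
desk     66
fan      70
pen      46
Name: refund, dtype: int64
reset_index():
    item  refund
0   book      85
1  chair      73
2   desk      66
3    fan      70
4    pen      46
filter rows where refund <= 70:
   item  refund
2  desk      66
3   fan      70
4   pen      46
take 2 rows with largest refund:
   item  refund
3   fan      70
2  desk      66
So mean() = 68.0.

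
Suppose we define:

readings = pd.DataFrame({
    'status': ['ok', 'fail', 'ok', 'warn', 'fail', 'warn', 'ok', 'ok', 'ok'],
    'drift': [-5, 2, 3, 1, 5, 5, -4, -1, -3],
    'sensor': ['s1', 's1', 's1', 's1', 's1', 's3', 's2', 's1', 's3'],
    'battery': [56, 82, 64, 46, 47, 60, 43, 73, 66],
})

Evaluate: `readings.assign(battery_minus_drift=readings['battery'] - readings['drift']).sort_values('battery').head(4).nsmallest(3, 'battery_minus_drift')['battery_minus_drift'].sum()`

add column battery_minus_drift = readings['battery'] - readings['drift']:
  status  drift sensor  battery  battery_minus_drift
0     ok     -5     s1       56                   61
1   fail      2     s1       82                   80
2     ok      3     s1       64                   61
3   warn      1     s1       46                   45
4   fail      5     s1       47                   42
5   warn      5     s3       60                   55
6     ok     -4     s2       43                   47
7     ok     -1     s1       73                   74
8     ok     -3     s3       66                   69
sort by battery:
  status  drift sensor  battery  battery_minus_drift
6     ok     -4     s2       43                   47
3   warn      1     s1       46                   45
4   fail      5     s1       47                   42
0     ok     -5     s1       56                   61
5   warn      5     s3       60                   55
2     ok      3     s1       64                   61
8     ok     -3     s3       66                   69
7     ok     -1     s1       73                   74
1   fail      2     s1       82                   80
take first 4 rows:
  status  drift sensor  battery  battery_minus_drift
6     ok     -4     s2       43                   47
3   warn      1     s1       46                   45
4   fail      5     s1       47                   42
0     ok     -5     s1       56                   61
take 3 rows with smallest battery_minus_drift:
  status  drift sensor  battery  battery_minus_drift
4   fail      5     s1       47                   42
3   warn      1     s1       46                   45
6     ok     -4     s2       43                   47
sum of column 'battery_minus_drift' → 134

134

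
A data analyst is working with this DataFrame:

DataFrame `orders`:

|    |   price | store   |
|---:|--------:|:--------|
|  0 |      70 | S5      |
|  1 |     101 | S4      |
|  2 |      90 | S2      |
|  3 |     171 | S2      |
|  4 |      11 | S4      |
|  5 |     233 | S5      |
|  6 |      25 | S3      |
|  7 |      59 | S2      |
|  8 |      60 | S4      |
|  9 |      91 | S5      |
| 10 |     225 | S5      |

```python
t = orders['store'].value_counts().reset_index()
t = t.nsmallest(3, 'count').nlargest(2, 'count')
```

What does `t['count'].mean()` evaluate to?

value_counts of store:
store
S5    4
S4    3
S2    3
S3    1
Name: count, dtype: int64
reset_index():
  store  count
0    S5      4
1    S4      3
2    S2      3
3    S3      1
take 3 rows with smallest count:
  store  count
3    S3      1
1    S4      3
2    S2      3
take 2 rows with largest count:
  store  count
1    S4      3
2    S2      3
So mean() = 3.0.

3.0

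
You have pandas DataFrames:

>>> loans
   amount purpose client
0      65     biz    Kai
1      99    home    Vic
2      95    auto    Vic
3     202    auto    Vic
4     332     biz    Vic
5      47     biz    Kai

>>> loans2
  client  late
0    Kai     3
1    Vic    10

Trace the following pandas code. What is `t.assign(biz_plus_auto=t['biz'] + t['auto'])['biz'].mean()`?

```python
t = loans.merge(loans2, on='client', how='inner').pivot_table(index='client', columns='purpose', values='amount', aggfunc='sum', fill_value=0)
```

222.0

merge on 'client' (how='inner') → 6 rows:
   amount purpose client  late
0      65     biz    Kai     3
1      99    home    Vic    10
2      95    auto    Vic    10
3     202    auto    Vic    10
4     332     biz    Vic    10
5      47     biz    Kai     3
pivot: rows=client, cols=purpose, sum(amount):
purpose  auto  biz  home
client                  
Kai         0  112     0
Vic       297  332    99
add column biz_plus_auto = t['biz'] + t['auto']:
purpose  auto  biz  home  biz_plus_auto
client                                 
Kai         0  112     0            112
Vic       297  332    99            629
Finally, mean of column 'biz' = 222.0.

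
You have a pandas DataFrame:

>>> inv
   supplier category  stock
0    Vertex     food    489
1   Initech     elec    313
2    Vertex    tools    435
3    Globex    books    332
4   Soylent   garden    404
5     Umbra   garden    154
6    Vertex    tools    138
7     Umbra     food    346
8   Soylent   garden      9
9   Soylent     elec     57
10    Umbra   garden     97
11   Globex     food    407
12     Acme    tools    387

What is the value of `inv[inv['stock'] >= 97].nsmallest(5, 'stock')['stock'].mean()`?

206.8

filter rows where stock >= 97:
   supplier category  stock
0    Vertex     food    489
1   Initech     elec    313
2    Vertex    tools    435
3    Globex    books    332
4   Soylent   garden    404
5     Umbra   garden    154
6    Vertex    tools    138
7     Umbra     food    346
10    Umbra   garden     97
11   Globex     food    407
12     Acme    tools    387
take 5 rows with smallest stock:
   supplier category  stock
10    Umbra   garden     97
6    Vertex    tools    138
5     Umbra   garden    154
1   Initech     elec    313
3    Globex    books    332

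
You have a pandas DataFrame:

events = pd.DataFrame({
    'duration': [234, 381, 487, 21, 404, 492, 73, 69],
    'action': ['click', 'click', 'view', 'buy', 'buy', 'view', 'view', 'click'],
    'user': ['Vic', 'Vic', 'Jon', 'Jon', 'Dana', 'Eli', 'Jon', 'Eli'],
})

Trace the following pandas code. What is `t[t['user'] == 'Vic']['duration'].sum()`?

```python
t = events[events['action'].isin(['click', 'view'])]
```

filter rows where action in ['click', 'view']:
   duration action user
0       234  click  Vic
1       381  click  Vic
2       487   view  Jon
5       492   view  Eli
6        73   view  Jon
7        69  click  Eli
filter rows where user == 'Vic':
   duration action user
0       234  click  Vic
1       381  click  Vic
Reading off the sum of column 'duration', we get 615.

615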